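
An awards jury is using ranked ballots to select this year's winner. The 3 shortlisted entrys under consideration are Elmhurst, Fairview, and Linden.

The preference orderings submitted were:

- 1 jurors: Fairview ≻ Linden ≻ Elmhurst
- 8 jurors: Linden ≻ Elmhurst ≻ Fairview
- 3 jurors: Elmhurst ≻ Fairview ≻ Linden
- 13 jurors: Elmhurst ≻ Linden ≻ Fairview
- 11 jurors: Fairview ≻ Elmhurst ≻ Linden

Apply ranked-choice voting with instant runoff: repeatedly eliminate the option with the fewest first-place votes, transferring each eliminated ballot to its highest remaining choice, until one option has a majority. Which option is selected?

Round 1: Elmhurst 16, Fairview 12, Linden 8. Linden has the fewest and is eliminated.
Round 2: Elmhurst 24, Fairview 12. Elmhurst has a majority.

Elmhurst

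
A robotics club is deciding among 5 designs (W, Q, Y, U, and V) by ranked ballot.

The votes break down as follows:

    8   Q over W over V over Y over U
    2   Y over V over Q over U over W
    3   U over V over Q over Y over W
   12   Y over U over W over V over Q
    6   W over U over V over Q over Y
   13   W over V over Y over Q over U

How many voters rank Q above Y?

Ballots ranking Q above Y: 8+3+6 = 17.
Ballots ranking Y above Q: 2+12+13 = 27.
So 17 of 44 voters prefer Q to Y.

17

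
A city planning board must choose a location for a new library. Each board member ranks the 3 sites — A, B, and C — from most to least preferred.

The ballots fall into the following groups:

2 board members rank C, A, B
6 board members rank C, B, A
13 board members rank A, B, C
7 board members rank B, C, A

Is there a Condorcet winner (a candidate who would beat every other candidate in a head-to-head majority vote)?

No

Head-to-head results (28 voters total):
A vs B: A wins 15–13.
A vs C: C wins 15–13.
B vs C: B wins 20–8.
No candidate beats all others: A beats B beats C beats A, a majority cycle.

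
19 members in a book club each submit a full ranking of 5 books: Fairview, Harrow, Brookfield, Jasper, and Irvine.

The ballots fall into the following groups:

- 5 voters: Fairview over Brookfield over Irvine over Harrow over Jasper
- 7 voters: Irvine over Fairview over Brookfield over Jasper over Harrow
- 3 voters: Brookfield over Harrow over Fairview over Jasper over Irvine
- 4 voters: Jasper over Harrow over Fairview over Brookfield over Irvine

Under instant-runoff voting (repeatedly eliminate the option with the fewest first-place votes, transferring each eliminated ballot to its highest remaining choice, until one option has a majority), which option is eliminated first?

Harrow

Round 1: Irvine 7, Fairview 5, Jasper 4, Brookfield 3, Harrow 0. Harrow has the fewest and is eliminated.
Round 2: Irvine 7, Fairview 5, Jasper 4, Brookfield 3. Brookfield has the fewest and is eliminated.
Round 3: Fairview 8, Irvine 7, Jasper 4. Jasper has the fewest and is eliminated.
Round 4: Fairview 12, Irvine 7. Fairview has a majority.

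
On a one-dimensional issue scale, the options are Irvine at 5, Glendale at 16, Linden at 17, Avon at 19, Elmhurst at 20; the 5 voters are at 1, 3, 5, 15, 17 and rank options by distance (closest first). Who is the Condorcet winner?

With single-peaked preferences on a line, the Condorcet winner is the candidate closest to the median voter.
The median voter (position 5) is closest to Irvine at 5.
Check: Irvine vs Glendale — voters closer to Irvine: 3 of 5.

Irvine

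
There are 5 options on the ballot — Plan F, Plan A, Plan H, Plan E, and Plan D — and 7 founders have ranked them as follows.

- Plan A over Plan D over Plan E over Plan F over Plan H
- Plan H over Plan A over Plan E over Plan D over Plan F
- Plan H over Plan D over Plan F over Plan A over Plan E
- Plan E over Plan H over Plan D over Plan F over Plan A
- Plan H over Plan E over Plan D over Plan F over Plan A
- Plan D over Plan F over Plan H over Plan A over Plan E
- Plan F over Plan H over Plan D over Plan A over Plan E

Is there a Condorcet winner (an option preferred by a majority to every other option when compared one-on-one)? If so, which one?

Head-to-head results (7 voters total):
Plan F vs Plan A: Plan F wins 5–2.
Plan F vs Plan H: Plan H wins 4–3.
Plan F vs Plan E: Plan E wins 4–3.
Plan F vs Plan D: Plan D wins 6–1.
Plan A vs Plan H: Plan H wins 6–1.
Plan A vs Plan E: Plan A wins 5–2.
Plan A vs Plan D: Plan D wins 5–2.
Plan H vs Plan E: Plan H wins 5–2.
Plan H vs Plan D: Plan H wins 5–2.
Plan E vs Plan D: Plan D wins 4–3.
Plan H beats each rival — Plan F (4–3), Plan A (6–1), Plan E (5–2), Plan D (5–2) — so Plan H is the Condorcet winner.

Plan H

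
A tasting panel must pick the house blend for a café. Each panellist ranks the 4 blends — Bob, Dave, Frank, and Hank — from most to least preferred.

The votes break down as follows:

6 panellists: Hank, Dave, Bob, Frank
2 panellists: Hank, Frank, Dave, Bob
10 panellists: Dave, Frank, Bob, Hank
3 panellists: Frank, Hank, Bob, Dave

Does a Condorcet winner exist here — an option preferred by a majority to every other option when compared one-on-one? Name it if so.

No Condorcet winner

Head-to-head results (21 voters total):
Bob vs Dave: Dave wins 18–3.
Bob vs Frank: Frank wins 15–6.
Bob vs Hank: Hank wins 11–10.
Dave vs Frank: Dave wins 16–5.
Dave vs Hank: Hank wins 11–10.
Frank vs Hank: Frank wins 13–8.
No candidate beats all others: Dave beats Frank beats Hank beats Dave, a majority cycle.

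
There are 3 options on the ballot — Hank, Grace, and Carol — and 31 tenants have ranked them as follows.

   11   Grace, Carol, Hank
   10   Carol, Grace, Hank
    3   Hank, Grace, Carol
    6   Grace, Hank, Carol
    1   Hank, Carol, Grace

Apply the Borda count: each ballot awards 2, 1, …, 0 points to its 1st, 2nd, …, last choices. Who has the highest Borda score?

Grace

Borda scores:
  Hank: 11·0 + 10·0 + 3·2 + 6·1 + 2 = 14
  Grace: 11·2 + 10·1 + 3·1 + 6·2 + 0 = 47
  Carol: 11·1 + 10·2 + 3·0 + 6·0 + 1 = 32
Grace has the highest total.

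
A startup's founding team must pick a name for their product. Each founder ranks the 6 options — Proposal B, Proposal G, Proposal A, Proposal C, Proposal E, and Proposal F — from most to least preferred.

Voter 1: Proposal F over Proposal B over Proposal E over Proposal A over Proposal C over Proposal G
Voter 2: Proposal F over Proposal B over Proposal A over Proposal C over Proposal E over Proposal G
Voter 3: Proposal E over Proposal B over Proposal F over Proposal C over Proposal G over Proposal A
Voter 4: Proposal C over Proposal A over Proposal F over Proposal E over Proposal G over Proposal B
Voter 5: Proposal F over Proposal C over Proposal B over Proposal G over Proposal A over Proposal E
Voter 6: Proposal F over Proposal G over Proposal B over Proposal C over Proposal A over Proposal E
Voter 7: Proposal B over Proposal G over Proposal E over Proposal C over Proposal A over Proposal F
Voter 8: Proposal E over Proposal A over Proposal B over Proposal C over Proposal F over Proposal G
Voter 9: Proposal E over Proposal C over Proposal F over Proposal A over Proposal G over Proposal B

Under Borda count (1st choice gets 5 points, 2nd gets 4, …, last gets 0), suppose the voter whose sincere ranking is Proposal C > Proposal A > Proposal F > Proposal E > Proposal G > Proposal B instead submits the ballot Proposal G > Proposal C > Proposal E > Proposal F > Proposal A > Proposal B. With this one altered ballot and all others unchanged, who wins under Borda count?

Proposal F

Borda totals with the altered ballot: Proposal B 26, Proposal G 17, Proposal A 15, Proposal C 23, Proposal E 25, Proposal F 29.
The winner is unchanged: still Proposal F.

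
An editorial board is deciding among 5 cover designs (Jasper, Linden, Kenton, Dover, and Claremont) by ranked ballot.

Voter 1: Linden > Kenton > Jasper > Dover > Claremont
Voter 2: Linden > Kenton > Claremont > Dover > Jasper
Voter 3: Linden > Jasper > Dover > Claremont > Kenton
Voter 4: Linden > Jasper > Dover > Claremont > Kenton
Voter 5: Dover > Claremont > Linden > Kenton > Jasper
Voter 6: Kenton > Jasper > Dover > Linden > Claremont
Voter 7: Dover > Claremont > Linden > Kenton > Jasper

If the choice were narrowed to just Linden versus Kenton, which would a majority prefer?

Ballots ranking Linden above Kenton: 6.
Ballots ranking Kenton above Linden: 1.
Linden wins the head-to-head, 6–1.

Linden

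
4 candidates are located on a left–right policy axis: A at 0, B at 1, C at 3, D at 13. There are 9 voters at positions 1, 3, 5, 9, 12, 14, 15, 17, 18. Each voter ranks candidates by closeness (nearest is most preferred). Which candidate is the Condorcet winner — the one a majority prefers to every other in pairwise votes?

With single-peaked preferences on a line, the Condorcet winner is the candidate closest to the median voter.
The median voter (position 12) is closest to D at 13.
Check: D vs A — voters closer to D: 6 of 9.

D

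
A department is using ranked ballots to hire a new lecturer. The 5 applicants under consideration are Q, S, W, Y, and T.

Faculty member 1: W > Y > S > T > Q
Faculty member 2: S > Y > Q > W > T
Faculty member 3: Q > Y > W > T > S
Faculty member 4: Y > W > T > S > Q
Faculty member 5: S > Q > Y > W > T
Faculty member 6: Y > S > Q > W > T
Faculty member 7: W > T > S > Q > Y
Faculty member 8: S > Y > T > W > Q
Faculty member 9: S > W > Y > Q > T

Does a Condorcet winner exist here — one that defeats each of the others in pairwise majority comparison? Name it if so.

Head-to-head results (9 voters total):
Q vs S: S wins 8–1.
Q vs W: W wins 5–4.
Q vs Y: Y wins 6–3.
Q vs T: Q wins 5–4.
S vs W: S wins 5–4.
S vs Y: S wins 5–4.
S vs T: S wins 6–3.
W vs Y: Y wins 6–3.
W vs T: W wins 8–1.
Y vs T: Y wins 8–1.
S beats each rival — Q (8–1), W (5–4), Y (5–4), T (6–3) — so S is the Condorcet winner.

S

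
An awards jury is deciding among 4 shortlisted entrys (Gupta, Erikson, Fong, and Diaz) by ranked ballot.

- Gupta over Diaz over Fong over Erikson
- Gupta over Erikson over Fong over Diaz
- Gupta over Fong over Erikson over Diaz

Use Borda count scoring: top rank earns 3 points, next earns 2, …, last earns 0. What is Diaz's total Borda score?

Borda scores:
  Gupta: 3 + 3 + 3 = 9
  Erikson: 0 + 2 + 1 = 3
  Fong: 1 + 1 + 2 = 4
  Diaz: 2 + 0 + 0 = 2

2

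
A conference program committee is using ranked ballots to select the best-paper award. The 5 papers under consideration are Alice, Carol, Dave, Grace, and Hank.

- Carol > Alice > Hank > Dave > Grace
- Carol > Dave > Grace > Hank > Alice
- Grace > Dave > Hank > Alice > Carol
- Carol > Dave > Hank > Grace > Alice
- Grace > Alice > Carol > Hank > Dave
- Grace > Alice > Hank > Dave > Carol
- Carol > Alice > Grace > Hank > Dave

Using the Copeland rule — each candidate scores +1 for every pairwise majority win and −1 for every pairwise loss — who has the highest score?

Pairwise results:
  Alice vs Carol: Carol wins 4–3.
  Alice vs Dave: Alice wins 4–3.
  Alice vs Grace: Grace wins 5–2.
  Alice vs Hank: Alice wins 4–3.
  Carol vs Dave: Carol wins 5–2.
  Carol vs Grace: Carol wins 4–3.
  Carol vs Hank: Carol wins 5–2.
  Dave vs Grace: Grace wins 4–3.
  Dave vs Hank: Hank wins 4–3.
  Grace vs Hank: Grace wins 5–2.
Copeland scores (wins − losses):
  Alice: 2 − 2 = 0
  Carol: 4 − 0 = 4
  Dave: 0 − 4 = -4
  Grace: 3 − 1 = 2
  Hank: 1 − 3 = -2
Carol has the best Copeland score.

Carol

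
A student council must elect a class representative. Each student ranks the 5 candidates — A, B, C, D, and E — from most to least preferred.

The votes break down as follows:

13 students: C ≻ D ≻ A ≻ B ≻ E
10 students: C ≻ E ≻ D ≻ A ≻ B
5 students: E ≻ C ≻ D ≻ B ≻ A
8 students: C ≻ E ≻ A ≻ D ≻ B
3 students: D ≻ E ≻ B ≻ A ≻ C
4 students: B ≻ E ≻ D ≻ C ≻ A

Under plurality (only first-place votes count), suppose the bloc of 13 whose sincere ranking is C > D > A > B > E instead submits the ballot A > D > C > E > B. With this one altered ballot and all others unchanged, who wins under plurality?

First-place totals with the altered ballot: A 13, B 4, C 18, D 3, E 5.
The winner is unchanged: still C.

C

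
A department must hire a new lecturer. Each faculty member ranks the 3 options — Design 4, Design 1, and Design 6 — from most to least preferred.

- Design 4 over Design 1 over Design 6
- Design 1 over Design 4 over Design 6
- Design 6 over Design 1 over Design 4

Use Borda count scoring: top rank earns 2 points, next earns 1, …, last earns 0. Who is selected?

Design 1

Borda scores:
  Design 4: 2 + 1 + 0 = 3
  Design 1: 1 + 2 + 1 = 4
  Design 6: 0 + 0 + 2 = 2
Design 1 has the highest total.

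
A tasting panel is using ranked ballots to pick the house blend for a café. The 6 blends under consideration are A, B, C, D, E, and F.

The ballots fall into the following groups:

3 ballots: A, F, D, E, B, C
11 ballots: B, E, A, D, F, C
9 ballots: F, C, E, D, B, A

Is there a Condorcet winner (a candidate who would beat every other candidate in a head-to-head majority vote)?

Head-to-head results (23 voters total):
A vs B: B wins 20–3.
A vs C: A wins 14–9.
A vs D: A wins 14–9.
A vs E: E wins 20–3.
A vs F: A wins 14–9.
B vs C: B wins 14–9.
B vs D: D wins 12–11.
B vs E: E wins 12–11.
B vs F: F wins 12–11.
C vs D: D wins 14–9.
C vs E: E wins 14–9.
C vs F: F wins 23–0.
D vs E: E wins 20–3.
D vs F: F wins 12–11.
E vs F: F wins 12–11.
No candidate beats all others: A beats D beats B beats A, a majority cycle.

No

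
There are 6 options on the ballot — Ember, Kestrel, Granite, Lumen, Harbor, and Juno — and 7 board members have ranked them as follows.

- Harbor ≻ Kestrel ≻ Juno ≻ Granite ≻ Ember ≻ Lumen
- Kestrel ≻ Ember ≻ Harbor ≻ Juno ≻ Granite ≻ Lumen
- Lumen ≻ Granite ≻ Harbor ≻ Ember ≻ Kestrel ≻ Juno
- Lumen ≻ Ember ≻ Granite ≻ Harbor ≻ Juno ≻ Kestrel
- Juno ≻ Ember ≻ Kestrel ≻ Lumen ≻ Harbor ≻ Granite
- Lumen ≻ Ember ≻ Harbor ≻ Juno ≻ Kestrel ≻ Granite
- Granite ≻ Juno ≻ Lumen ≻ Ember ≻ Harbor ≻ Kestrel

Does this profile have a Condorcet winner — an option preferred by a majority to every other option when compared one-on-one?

No

Head-to-head results (7 voters total):
Ember vs Kestrel: Ember wins 5–2.
Ember vs Granite: Ember wins 4–3.
Ember vs Lumen: Lumen wins 4–3.
Ember vs Harbor: Ember wins 5–2.
Ember vs Juno: Ember wins 4–3.
Kestrel vs Granite: Kestrel wins 4–3.
Kestrel vs Lumen: Lumen wins 4–3.
Kestrel vs Harbor: Harbor wins 5–2.
Kestrel vs Juno: Juno wins 4–3.
Granite vs Lumen: Lumen wins 4–3.
Granite vs Harbor: Harbor wins 4–3.
Granite vs Juno: Juno wins 4–3.
Lumen vs Harbor: Lumen wins 5–2.
Lumen vs Juno: Juno wins 4–3.
Harbor vs Juno: Harbor wins 5–2.
No candidate beats all others: Ember beats Juno beats Lumen beats Ember, a majority cycle.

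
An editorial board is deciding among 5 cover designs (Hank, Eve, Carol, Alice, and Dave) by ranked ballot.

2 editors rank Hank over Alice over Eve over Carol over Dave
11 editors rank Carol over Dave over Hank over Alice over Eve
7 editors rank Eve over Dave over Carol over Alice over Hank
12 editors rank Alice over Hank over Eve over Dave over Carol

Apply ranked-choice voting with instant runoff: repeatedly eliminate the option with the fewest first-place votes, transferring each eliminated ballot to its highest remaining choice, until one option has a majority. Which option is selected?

Round 1: Alice 12, Carol 11, Eve 7, Hank 2, Dave 0. Dave has the fewest and is eliminated.
Round 2: Alice 12, Carol 11, Eve 7, Hank 2. Hank has the fewest and is eliminated.
Round 3: Alice 14, Carol 11, Eve 7. Eve has the fewest and is eliminated.
Round 4: Carol 18, Alice 14. Carol has a majority.

Carol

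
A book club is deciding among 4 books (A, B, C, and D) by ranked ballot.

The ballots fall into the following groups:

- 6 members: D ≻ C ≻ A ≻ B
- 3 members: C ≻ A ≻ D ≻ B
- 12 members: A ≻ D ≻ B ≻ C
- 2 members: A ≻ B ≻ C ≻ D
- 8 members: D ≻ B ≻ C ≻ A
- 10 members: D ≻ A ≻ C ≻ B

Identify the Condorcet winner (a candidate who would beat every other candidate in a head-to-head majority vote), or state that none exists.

D

Head-to-head results (41 voters total):
A vs B: A wins 33–8.
A vs C: A wins 24–17.
A vs D: D wins 24–17.
B vs C: B wins 22–19.
B vs D: D wins 39–2.
C vs D: D wins 36–5.
D beats each rival — A (24–17), B (39–2), C (36–5) — so D is the Condorcet winner.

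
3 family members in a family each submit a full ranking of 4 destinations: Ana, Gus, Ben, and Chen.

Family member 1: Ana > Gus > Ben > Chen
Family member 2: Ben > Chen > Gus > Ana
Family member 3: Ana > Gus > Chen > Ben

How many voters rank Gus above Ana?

1

Ballots ranking Gus above Ana: 1.
Ballots ranking Ana above Gus: 2.
So 1 of 3 voters prefer Gus to Ana.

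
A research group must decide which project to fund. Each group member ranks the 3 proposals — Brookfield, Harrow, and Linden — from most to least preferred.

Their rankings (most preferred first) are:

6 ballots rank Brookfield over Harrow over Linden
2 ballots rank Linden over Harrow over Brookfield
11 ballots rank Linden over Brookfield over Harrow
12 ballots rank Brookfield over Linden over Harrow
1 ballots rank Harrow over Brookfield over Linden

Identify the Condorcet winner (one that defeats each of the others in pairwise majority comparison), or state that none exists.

Head-to-head results (32 voters total):
Brookfield vs Harrow: Brookfield wins 29–3.
Brookfield vs Linden: Brookfield wins 19–13.
Harrow vs Linden: Linden wins 25–7.
Brookfield beats each rival — Harrow (29–3), Linden (19–13) — so Brookfield is the Condorcet winner.

Brookfield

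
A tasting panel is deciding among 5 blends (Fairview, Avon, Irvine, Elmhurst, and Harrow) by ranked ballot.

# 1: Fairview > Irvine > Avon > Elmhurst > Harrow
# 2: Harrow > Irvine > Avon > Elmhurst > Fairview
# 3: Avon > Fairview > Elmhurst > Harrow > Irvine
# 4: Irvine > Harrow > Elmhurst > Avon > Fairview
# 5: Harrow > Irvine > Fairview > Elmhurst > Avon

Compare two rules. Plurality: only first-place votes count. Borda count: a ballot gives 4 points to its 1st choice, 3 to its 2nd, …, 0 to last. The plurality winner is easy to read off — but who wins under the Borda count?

Plurality first-place counts: Fairview 1, Avon 1, Irvine 1, Elmhurst 0, Harrow 2 → Harrow.
Borda totals: Fairview 9, Avon 9, Irvine 13, Elmhurst 7, Harrow 12 → Irvine.

Irvine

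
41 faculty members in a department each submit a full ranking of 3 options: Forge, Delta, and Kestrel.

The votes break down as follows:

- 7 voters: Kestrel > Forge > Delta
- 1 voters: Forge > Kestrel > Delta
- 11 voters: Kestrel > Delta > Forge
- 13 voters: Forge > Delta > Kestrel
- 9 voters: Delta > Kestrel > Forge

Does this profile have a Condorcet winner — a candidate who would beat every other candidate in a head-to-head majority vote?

No

Head-to-head results (41 voters total):
Forge vs Delta: Forge wins 21–20.
Forge vs Kestrel: Kestrel wins 27–14.
Delta vs Kestrel: Delta wins 22–19.
No candidate beats all others: Forge beats Delta beats Kestrel beats Forge, a majority cycle.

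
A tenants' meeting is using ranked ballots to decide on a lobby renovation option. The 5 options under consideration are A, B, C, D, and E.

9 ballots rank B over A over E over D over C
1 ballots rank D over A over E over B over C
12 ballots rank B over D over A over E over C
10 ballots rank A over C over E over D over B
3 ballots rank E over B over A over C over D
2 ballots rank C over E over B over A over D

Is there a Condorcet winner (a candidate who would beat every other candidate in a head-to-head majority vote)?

Head-to-head results (37 voters total):
A vs B: B wins 26–11.
A vs C: A wins 35–2.
A vs D: A wins 24–13.
A vs E: A wins 32–5.
B vs C: B wins 25–12.
B vs D: B wins 26–11.
B vs E: B wins 21–16.
C vs D: D wins 22–15.
C vs E: E wins 25–12.
D vs E: E wins 24–13.
B beats each rival — A (26–11), C (25–12), D (26–11), E (21–16) — so B is the Condorcet winner.

Yes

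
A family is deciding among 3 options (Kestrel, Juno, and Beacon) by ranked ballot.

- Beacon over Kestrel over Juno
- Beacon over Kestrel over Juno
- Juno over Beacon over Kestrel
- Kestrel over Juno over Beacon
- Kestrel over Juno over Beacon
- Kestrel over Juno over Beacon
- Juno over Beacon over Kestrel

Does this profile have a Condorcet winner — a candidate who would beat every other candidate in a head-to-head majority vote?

Head-to-head results (7 voters total):
Kestrel vs Juno: Kestrel wins 5–2.
Kestrel vs Beacon: Beacon wins 4–3.
Juno vs Beacon: Juno wins 5–2.
No candidate beats all others: Kestrel beats Juno beats Beacon beats Kestrel, a majority cycle.

No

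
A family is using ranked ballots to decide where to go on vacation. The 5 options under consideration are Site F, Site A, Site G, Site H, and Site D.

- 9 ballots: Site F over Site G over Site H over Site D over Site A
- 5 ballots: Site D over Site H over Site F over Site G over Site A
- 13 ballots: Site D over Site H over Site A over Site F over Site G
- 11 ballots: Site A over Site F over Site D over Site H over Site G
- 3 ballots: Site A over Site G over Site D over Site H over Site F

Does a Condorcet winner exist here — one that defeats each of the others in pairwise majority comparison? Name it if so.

Head-to-head results (41 voters total):
Site F vs Site A: Site A wins 27–14.
Site F vs Site G: Site F wins 38–3.
Site F vs Site H: Site H wins 21–20.
Site F vs Site D: Site D wins 21–20.
Site A vs Site G: Site A wins 27–14.
Site A vs Site H: Site H wins 27–14.
Site A vs Site D: Site D wins 27–14.
Site G vs Site H: Site H wins 29–12.
Site G vs Site D: Site D wins 29–12.
Site H vs Site D: Site D wins 32–9.
Site D beats each rival — Site F (21–20), Site A (27–14), Site G (29–12), Site H (32–9) — so Site D is the Condorcet winner.

Site D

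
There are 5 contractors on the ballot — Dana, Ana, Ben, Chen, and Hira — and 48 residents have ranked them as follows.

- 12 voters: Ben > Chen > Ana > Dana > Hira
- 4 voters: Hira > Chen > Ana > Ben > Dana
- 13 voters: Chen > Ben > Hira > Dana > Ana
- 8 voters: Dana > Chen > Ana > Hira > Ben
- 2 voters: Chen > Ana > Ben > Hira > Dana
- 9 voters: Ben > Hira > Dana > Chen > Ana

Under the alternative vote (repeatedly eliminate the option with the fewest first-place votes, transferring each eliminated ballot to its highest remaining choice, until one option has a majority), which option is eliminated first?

Ana

Round 1: Ben 21, Chen 15, Dana 8, Hira 4, Ana 0. Ana has the fewest and is eliminated.
Round 2: Ben 21, Chen 15, Dana 8, Hira 4. Hira has the fewest and is eliminated.
Round 3: Ben 21, Chen 19, Dana 8. Dana has the fewest and is eliminated.
Round 4: Chen 27, Ben 21. Chen has a majority.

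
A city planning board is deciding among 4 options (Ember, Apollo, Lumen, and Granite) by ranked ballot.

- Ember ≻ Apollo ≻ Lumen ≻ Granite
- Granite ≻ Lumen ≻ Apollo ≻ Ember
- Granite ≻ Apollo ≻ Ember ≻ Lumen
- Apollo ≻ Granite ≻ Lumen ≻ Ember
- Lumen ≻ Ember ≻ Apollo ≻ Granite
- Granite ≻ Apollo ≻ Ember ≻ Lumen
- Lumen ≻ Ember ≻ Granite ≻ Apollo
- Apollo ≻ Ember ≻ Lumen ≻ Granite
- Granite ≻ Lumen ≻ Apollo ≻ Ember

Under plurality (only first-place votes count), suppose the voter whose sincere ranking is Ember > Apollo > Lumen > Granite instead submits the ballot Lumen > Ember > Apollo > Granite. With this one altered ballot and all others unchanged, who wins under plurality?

First-place totals with the altered ballot: Ember 0, Apollo 2, Lumen 3, Granite 4.
The winner is unchanged: still Granite.

Granite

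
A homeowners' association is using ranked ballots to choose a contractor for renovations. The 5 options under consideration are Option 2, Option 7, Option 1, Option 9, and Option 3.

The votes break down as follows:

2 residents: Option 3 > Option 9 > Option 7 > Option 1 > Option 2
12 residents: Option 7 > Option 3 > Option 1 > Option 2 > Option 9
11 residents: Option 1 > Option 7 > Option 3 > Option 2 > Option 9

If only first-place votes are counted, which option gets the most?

Option 7

First-place vote totals:
  Option 2: 0
  Option 7: 12
  Option 1: 11
  Option 9: 0
  Option 3: 2
Option 7 has the most first-place votes.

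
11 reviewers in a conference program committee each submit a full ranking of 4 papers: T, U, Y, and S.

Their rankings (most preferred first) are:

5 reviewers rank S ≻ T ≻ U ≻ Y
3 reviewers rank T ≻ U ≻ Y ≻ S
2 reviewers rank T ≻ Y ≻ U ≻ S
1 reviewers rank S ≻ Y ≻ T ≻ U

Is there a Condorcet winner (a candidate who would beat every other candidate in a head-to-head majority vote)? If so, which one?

S

Head-to-head results (11 voters total):
T vs U: T wins 11–0.
T vs Y: T wins 10–1.
T vs S: S wins 6–5.
U vs Y: U wins 8–3.
U vs S: S wins 6–5.
Y vs S: S wins 6–5.
S beats each rival — T (6–5), U (6–5), Y (6–5) — so S is the Condorcet winner.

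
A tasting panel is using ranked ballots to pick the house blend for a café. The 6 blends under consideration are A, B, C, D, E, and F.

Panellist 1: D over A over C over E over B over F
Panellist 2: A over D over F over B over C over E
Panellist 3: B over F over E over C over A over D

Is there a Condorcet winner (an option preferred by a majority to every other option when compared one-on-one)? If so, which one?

Head-to-head results (3 voters total):
A vs B: A wins 2–1.
A vs C: A wins 2–1.
A vs D: A wins 2–1.
A vs E: A wins 2–1.
A vs F: A wins 2–1.
B vs C: B wins 2–1.
B vs D: D wins 2–1.
B vs E: B wins 2–1.
B vs F: B wins 2–1.
C vs D: D wins 2–1.
C vs E: C wins 2–1.
C vs F: F wins 2–1.
D vs E: D wins 2–1.
D vs F: D wins 2–1.
E vs F: F wins 2–1.
A beats each rival — B (2–1), C (2–1), D (2–1), E (2–1), F (2–1) — so A is the Condorcet winner.

A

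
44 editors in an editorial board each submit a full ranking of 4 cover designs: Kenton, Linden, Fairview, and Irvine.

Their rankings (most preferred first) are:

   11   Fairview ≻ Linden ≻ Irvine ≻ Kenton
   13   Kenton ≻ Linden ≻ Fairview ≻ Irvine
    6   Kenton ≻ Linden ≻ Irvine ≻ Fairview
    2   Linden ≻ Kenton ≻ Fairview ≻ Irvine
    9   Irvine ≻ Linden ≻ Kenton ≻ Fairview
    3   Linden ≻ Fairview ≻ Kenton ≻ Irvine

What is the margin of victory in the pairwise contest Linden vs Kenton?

6

Ballots ranking Linden above Kenton: 11+2+9+3 = 25.
Ballots ranking Kenton above Linden: 13+6 = 19.
Linden wins 25–19, a margin of 6.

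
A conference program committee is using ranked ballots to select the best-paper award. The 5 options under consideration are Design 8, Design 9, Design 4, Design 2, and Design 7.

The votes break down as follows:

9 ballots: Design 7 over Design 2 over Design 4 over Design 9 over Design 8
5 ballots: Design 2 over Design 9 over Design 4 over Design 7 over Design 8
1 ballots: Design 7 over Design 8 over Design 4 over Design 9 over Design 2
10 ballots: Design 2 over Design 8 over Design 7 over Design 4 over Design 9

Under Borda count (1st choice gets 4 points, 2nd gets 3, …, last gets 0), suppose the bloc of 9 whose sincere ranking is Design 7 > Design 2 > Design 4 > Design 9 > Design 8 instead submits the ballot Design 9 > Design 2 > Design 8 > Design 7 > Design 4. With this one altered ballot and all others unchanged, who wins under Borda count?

Borda totals with the altered ballot: Design 8 51, Design 9 52, Design 4 22, Design 2 87, Design 7 38.
The winner is unchanged: still Design 2.

Design 2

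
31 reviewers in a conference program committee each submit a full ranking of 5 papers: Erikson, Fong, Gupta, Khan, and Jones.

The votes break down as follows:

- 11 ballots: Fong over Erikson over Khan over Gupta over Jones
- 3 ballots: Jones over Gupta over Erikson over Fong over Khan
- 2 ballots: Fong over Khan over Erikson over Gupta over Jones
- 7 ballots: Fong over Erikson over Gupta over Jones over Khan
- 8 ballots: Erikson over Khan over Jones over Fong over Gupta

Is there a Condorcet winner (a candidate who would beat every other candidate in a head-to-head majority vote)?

Head-to-head results (31 voters total):
Erikson vs Fong: Fong wins 20–11.
Erikson vs Gupta: Erikson wins 28–3.
Erikson vs Khan: Erikson wins 29–2.
Erikson vs Jones: Erikson wins 28–3.
Fong vs Gupta: Fong wins 28–3.
Fong vs Khan: Fong wins 23–8.
Fong vs Jones: Fong wins 20–11.
Gupta vs Khan: Khan wins 21–10.
Gupta vs Jones: Gupta wins 20–11.
Khan vs Jones: Khan wins 21–10.
Fong beats each rival — Erikson (20–11), Gupta (28–3), Khan (23–8), Jones (20–11) — so Fong is the Condorcet winner.

Yes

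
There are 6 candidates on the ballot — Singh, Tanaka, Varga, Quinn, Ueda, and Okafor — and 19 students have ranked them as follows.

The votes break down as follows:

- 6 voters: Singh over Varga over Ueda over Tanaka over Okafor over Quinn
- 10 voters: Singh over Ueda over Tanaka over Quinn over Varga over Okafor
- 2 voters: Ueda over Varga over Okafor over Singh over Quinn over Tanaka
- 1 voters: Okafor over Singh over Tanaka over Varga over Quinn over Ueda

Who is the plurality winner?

Singh

First-place vote totals:
  Singh: 16
  Tanaka: 0
  Varga: 0
  Quinn: 0
  Ueda: 2
  Okafor: 1
Singh has the most first-place votes.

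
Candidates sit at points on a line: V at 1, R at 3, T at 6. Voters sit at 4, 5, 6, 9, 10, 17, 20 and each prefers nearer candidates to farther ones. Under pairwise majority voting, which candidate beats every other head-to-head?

With single-peaked preferences on a line, the Condorcet winner is the candidate closest to the median voter.
The median voter (position 9) is closest to T at 6.
Check: T vs R — voters closer to T: 6 of 7.

T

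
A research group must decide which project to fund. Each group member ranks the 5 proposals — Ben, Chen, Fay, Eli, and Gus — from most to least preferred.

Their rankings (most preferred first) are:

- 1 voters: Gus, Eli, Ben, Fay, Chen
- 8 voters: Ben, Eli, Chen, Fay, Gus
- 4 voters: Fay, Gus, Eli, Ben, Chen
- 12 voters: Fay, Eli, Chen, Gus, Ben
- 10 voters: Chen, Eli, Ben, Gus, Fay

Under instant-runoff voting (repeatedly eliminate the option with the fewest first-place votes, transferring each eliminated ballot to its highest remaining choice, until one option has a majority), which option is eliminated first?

Eli

Round 1: Fay 16, Chen 10, Ben 8, Gus 1, Eli 0. Eli has the fewest and is eliminated.
Round 2: Fay 16, Chen 10, Ben 8, Gus 1. Gus has the fewest and is eliminated.
Round 3: Fay 16, Chen 10, Ben 9. Ben has the fewest and is eliminated.
Round 4: Chen 18, Fay 17. Chen has a majority.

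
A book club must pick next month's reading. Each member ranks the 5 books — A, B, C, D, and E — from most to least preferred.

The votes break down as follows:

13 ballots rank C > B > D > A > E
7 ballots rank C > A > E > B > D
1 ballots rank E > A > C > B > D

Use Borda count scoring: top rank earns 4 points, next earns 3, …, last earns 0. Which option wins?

Borda scores:
  A: 13·1 + 7·3 + 3 = 37
  B: 13·3 + 7·1 + 1 = 47
  C: 13·4 + 7·4 + 2 = 82
  D: 13·2 + 7·0 + 0 = 26
  E: 13·0 + 7·2 + 4 = 18
C has the highest total.

C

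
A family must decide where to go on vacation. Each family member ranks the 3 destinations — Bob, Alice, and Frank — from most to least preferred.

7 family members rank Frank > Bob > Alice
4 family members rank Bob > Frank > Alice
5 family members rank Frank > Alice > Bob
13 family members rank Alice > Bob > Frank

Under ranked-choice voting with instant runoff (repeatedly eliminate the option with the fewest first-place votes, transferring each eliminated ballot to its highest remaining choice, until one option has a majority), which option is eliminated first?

Bob

Round 1: Alice 13, Frank 12, Bob 4. Bob has the fewest and is eliminated.
Round 2: Frank 16, Alice 13. Frank has a majority.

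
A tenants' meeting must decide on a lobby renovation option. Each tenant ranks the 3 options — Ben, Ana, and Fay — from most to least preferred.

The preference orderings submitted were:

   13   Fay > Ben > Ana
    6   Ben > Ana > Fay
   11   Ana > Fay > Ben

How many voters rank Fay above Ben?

24

Ballots ranking Fay above Ben: 13+11 = 24.
Ballots ranking Ben above Fay: 6.
So 24 of 30 voters prefer Fay to Ben.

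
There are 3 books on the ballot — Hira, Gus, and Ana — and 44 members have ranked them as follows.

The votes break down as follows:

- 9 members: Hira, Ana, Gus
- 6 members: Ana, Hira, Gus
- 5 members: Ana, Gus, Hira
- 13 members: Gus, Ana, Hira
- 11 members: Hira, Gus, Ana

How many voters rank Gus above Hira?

18

Ballots ranking Gus above Hira: 5+13 = 18.
Ballots ranking Hira above Gus: 9+6+11 = 26.
So 18 of 44 voters prefer Gus to Hira.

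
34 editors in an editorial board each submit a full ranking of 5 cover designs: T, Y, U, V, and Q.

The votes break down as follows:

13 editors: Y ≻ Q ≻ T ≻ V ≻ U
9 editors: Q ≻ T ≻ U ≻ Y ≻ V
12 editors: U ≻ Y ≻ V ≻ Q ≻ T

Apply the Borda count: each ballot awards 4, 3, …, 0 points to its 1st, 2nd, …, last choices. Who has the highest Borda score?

Y

Borda scores:
  T: 13·2 + 9·3 + 12·0 = 53
  Y: 13·4 + 9·1 + 12·3 = 97
  U: 13·0 + 9·2 + 12·4 = 66
  V: 13·1 + 9·0 + 12·2 = 37
  Q: 13·3 + 9·4 + 12·1 = 87
Y has the highest total.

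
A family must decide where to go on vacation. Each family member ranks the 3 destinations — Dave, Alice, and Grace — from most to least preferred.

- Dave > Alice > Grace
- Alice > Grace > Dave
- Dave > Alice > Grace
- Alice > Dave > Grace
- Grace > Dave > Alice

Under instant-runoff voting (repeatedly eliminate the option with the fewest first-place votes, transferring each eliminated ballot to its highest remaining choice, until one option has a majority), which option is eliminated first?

Grace

Round 1: Dave 2, Alice 2, Grace 1. Grace has the fewest and is eliminated.
Round 2: Dave 3, Alice 2. Dave has a majority.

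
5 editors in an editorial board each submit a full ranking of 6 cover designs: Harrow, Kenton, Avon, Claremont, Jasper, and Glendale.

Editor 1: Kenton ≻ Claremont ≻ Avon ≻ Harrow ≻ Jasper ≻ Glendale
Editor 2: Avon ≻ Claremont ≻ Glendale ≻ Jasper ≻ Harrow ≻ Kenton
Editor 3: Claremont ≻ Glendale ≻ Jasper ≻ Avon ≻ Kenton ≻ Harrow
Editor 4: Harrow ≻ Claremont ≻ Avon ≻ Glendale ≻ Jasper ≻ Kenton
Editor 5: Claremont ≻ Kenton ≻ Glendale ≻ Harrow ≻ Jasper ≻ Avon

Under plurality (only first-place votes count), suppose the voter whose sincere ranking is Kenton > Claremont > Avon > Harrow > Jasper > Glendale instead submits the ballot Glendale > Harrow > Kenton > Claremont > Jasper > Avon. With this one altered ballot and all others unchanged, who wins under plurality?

Claremont

First-place totals with the altered ballot: Harrow 1, Kenton 0, Avon 1, Claremont 2, Jasper 0, Glendale 1.
The winner is unchanged: still Claremont.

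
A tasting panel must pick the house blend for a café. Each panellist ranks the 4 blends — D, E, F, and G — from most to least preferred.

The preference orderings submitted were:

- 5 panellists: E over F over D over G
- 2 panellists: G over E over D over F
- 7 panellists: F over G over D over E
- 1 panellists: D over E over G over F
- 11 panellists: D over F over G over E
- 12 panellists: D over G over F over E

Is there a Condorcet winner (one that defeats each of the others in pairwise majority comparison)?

Head-to-head results (38 voters total):
D vs E: D wins 31–7.
D vs F: D wins 26–12.
D vs G: D wins 29–9.
E vs F: F wins 30–8.
E vs G: G wins 32–6.
F vs G: F wins 23–15.
D beats each rival — E (31–7), F (26–12), G (29–9) — so D is the Condorcet winner.

Yes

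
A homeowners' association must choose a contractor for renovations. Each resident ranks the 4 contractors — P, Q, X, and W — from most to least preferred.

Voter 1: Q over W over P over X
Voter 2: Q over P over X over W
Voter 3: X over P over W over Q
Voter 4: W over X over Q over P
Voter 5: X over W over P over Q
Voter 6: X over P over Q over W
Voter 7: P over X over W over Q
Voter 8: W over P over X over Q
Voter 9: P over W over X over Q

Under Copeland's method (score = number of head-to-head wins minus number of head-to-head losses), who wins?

P

Pairwise results:
  P vs Q: P wins 6–3.
  P vs X: P wins 5–4.
  P vs W: P wins 5–4.
  Q vs X: X wins 7–2.
  Q vs W: W wins 6–3.
  X vs W: X wins 5–4.
Copeland scores (wins − losses):
  P: 3 − 0 = 3
  Q: 0 − 3 = -3
  X: 2 − 1 = 1
  W: 1 − 2 = -1
P has the best Copeland score.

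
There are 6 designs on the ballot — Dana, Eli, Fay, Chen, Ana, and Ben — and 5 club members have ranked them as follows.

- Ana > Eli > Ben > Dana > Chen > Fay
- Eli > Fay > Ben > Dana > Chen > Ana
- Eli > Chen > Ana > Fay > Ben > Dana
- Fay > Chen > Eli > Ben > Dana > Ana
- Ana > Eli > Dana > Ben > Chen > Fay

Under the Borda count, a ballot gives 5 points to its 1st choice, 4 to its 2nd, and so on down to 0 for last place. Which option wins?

Eli

Borda scores:
  Dana: 2 + 2 + 0 + 1 + 3 = 8
  Eli: 4 + 5 + 5 + 3 + 4 = 21
  Fay: 0 + 4 + 2 + 5 + 0 = 11
  Chen: 1 + 1 + 4 + 4 + 1 = 11
  Ana: 5 + 0 + 3 + 0 + 5 = 13
  Ben: 3 + 3 + 1 + 2 + 2 = 11
Eli has the highest total.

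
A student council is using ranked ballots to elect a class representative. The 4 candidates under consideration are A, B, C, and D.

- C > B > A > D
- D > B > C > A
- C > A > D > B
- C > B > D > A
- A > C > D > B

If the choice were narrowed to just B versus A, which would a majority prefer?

Ballots ranking B above A: 3.
Ballots ranking A above B: 2.
B wins the head-to-head, 3–2.

B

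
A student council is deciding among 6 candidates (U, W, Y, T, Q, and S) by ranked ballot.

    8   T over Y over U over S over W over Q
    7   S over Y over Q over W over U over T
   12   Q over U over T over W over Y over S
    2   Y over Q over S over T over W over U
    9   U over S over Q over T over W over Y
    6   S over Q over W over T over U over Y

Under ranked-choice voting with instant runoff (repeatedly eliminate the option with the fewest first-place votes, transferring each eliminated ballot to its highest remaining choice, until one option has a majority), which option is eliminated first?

Round 1: S 13, Q 12, U 9, T 8, Y 2, W 0. W has the fewest and is eliminated.
Round 2: S 13, Q 12, U 9, T 8, Y 2. Y has the fewest and is eliminated.
Round 3: Q 14, S 13, U 9, T 8. T has the fewest and is eliminated.
Round 4: U 17, Q 14, S 13. S has the fewest and is eliminated.
Round 5: Q 27, U 17. Q has a majority.

W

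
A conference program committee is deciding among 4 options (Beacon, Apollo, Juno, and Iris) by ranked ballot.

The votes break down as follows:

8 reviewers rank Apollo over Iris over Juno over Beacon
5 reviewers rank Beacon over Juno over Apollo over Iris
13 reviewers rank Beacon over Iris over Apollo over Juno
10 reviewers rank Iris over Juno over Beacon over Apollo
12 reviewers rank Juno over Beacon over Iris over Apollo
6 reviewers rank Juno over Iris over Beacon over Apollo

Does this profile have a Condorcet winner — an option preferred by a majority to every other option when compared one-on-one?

No

Head-to-head results (54 voters total):
Beacon vs Apollo: Beacon wins 46–8.
Beacon vs Juno: Juno wins 36–18.
Beacon vs Iris: Beacon wins 30–24.
Apollo vs Juno: Juno wins 33–21.
Apollo vs Iris: Iris wins 41–13.
Juno vs Iris: Iris wins 31–23.
No candidate beats all others: Beacon beats Iris beats Juno beats Beacon, a majority cycle.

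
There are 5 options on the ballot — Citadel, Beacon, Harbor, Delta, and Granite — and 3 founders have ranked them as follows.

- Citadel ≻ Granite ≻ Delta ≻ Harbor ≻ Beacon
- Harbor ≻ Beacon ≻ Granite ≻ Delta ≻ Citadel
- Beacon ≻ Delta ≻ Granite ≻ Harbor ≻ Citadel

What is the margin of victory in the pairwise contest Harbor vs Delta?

Ballots ranking Harbor above Delta: 1.
Ballots ranking Delta above Harbor: 2.
Delta wins 2–1, a margin of 1.

1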